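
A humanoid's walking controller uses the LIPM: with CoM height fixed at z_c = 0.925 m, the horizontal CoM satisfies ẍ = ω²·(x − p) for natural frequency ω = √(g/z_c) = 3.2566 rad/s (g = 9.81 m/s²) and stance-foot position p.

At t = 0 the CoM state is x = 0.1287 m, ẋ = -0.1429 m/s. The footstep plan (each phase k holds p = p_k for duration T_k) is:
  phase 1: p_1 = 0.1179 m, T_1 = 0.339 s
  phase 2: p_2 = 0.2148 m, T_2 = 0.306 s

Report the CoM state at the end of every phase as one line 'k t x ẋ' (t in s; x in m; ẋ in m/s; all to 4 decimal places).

phase 1: p=0.1179, T=0.339, ωT=1.103987, cosh=1.673858, sinh=1.342311; start (x,ẋ)=(0.128700, -0.142900) → end (x,ẋ)=(0.077077, -0.191983)
phase 2: p=0.2148, T=0.306, ωT=0.996520, cosh=1.539000, sinh=1.169838; start (x,ẋ)=(0.077077, -0.191983) → end (x,ẋ)=(-0.066120, -0.820145)

1 0.3390 0.0771 -0.1920
2 0.6450 -0.0661 -0.8201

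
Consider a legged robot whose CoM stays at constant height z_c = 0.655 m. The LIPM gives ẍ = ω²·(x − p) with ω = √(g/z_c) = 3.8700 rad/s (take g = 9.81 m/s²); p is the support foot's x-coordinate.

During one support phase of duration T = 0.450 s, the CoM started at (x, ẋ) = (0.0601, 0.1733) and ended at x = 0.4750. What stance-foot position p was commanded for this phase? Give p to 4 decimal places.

p = -0.0899

ωT = 3.8700·0.450 = 1.741500; cosh(ωT) = 2.940577, sinh(ωT) = 2.765319
x(T) = p + (x₀−p)·cosh(ωT) + (ẋ₀/ω)·sinh(ωT) ⇒ p·(1 − cosh) = x(T) − x₀·cosh − (ẋ₀/ω)·sinh
numerator   = 0.4750 − (0.0601)·2.940577 − (0.1733/3.8700)·2.765319 = 0.174439
denominator = 1 − 2.940577 = -1.940577
p = 0.174439 / -1.940577 = -0.0899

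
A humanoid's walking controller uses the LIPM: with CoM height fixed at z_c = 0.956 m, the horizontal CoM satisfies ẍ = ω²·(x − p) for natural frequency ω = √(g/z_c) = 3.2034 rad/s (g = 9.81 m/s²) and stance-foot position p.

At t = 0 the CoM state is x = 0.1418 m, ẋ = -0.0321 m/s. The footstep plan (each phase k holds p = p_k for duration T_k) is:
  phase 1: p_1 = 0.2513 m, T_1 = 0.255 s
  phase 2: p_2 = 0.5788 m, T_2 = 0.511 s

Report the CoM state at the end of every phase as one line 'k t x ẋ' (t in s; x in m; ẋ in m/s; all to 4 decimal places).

phase 1: p=0.2513, T=0.255, ωT=0.816867, cosh=1.352606, sinh=0.910792; start (x,ẋ)=(0.141800, -0.032100) → end (x,ẋ)=(0.094063, -0.362899)
phase 2: p=0.5788, T=0.511, ωT=1.636937, cosh=2.666990, sinh=2.472415; start (x,ẋ)=(0.094063, -0.362899) → end (x,ẋ)=(-0.994078, -4.807031)

1 0.2550 0.0941 -0.3629
2 0.7660 -0.9941 -4.8070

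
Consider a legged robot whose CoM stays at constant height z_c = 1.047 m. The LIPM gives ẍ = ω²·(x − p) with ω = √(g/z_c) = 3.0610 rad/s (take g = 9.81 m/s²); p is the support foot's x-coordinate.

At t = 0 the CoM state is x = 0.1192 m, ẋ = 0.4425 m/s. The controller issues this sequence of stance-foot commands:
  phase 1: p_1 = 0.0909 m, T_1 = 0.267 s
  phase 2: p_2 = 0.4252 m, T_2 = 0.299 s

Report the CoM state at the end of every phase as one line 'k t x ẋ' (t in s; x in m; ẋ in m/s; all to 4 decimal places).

phase 1: p=0.0909, T=0.267, ωT=0.817287, cosh=1.352988, sinh=0.911360; start (x,ẋ)=(0.119200, 0.442500) → end (x,ẋ)=(0.260936, 0.677645)
phase 2: p=0.4252, T=0.299, ωT=0.915239, cosh=1.448896, sinh=1.048476; start (x,ẋ)=(0.260936, 0.677645) → end (x,ẋ)=(0.419311, 0.454652)

1 0.2670 0.2609 0.6776
2 0.5660 0.4193 0.4547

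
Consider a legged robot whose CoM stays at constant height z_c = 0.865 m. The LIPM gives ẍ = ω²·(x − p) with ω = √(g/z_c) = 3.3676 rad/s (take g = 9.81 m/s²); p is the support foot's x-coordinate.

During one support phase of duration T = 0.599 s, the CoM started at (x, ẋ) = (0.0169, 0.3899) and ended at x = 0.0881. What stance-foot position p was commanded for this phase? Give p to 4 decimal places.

ωT = 3.3676·0.599 = 2.017192; cosh(ωT) = 3.825109, sinh(ωT) = 3.692081
x(T) = p + (x₀−p)·cosh(ωT) + (ẋ₀/ω)·sinh(ωT) ⇒ p·(1 − cosh) = x(T) − x₀·cosh − (ẋ₀/ω)·sinh
numerator   = 0.0881 − (0.0169)·3.825109 − (0.3899/3.3676)·3.692081 = -0.404013
denominator = 1 − 3.825109 = -2.825109
p = -0.404013 / -2.825109 = 0.1430

p = 0.1430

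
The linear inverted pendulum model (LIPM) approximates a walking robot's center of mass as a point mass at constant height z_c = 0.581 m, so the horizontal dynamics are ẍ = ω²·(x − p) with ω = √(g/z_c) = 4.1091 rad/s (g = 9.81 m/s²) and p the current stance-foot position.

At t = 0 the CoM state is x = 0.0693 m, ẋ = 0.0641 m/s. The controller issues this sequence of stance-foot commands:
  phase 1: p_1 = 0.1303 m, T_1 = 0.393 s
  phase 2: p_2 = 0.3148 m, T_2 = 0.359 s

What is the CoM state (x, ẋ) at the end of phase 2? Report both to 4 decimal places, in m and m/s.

phase 1: p=0.1303, T=0.393, ωT=1.614876, cosh=2.613091, sinh=2.414175; start (x,ẋ)=(0.069300, 0.064100) → end (x,ẋ)=(0.008561, -0.437626)
phase 2: p=0.3148, T=0.359, ωT=1.475167, cosh=2.300253, sinh=2.071512; start (x,ẋ)=(0.008561, -0.437626) → end (x,ẋ)=(-0.610246, -3.613369)

x = -0.6102, ẋ = -3.6134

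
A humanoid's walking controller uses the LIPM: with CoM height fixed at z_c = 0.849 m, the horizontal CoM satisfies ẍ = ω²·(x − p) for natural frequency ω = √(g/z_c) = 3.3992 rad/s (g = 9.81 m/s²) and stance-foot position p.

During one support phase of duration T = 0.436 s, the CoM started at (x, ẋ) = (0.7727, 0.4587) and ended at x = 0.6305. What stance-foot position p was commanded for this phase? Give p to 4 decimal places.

ωT = 3.3992·0.436 = 1.482051; cosh(ωT) = 2.314568, sinh(ωT) = 2.087397
x(T) = p + (x₀−p)·cosh(ωT) + (ẋ₀/ω)·sinh(ωT) ⇒ p·(1 − cosh) = x(T) − x₀·cosh − (ẋ₀/ω)·sinh
numerator   = 0.6305 − (0.7727)·2.314568 − (0.4587/3.3992)·2.087397 = -1.439648
denominator = 1 − 2.314568 = -1.314568
p = -1.439648 / -1.314568 = 1.0951

p = 1.0951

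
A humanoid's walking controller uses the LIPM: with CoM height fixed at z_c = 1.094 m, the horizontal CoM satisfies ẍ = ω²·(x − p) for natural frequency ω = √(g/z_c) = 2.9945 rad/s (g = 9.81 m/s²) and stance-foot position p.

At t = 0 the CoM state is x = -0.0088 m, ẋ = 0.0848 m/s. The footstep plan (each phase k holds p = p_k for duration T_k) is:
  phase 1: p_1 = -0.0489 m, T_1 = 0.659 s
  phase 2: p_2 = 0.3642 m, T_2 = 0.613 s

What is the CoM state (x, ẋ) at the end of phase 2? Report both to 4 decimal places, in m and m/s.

x = 0.5795, ẋ = 0.8414

phase 1: p=-0.0489, T=0.659, ωT=1.973375, cosh=3.666954, sinh=3.527968; start (x,ẋ)=(-0.008800, 0.084800) → end (x,ẋ)=(0.198052, 0.734594)
phase 2: p=0.3642, T=0.613, ωT=1.835628, cosh=3.214293, sinh=3.054780; start (x,ẋ)=(0.198052, 0.734594) → end (x,ẋ)=(0.579533, 0.841355)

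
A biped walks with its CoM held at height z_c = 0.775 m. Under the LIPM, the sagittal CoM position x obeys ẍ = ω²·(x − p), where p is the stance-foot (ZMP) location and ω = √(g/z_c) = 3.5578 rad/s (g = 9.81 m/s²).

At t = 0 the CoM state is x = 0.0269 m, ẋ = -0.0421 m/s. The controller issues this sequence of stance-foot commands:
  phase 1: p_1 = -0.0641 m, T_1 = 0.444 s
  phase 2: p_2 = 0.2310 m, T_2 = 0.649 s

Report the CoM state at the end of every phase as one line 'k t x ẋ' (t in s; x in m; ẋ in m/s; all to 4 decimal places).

1 0.4440 0.1386 0.6458
2 1.0930 0.6659 1.6440

phase 1: p=-0.0641, T=0.444, ωT=1.579663, cosh=2.529683, sinh=2.323638; start (x,ẋ)=(0.026900, -0.042100) → end (x,ẋ)=(0.138605, 0.645801)
phase 2: p=0.2310, T=0.649, ωT=2.309012, cosh=5.081919, sinh=4.982559; start (x,ẋ)=(0.138605, 0.645801) → end (x,ẋ)=(0.665876, 1.644029)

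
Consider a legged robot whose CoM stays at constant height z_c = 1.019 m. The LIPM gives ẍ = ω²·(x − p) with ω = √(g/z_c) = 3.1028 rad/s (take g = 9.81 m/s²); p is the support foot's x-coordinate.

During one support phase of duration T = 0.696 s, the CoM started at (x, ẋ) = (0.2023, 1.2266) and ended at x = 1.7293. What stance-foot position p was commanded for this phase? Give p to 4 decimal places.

p = 0.2505

ωT = 3.1028·0.696 = 2.159549; cosh(ωT) = 4.391302, sinh(ωT) = 4.275924
x(T) = p + (x₀−p)·cosh(ωT) + (ẋ₀/ω)·sinh(ωT) ⇒ p·(1 − cosh) = x(T) − x₀·cosh − (ẋ₀/ω)·sinh
numerator   = 1.7293 − (0.2023)·4.391302 − (1.2266/3.1028)·4.275924 = -0.849420
denominator = 1 − 4.391302 = -3.391302
p = -0.849420 / -3.391302 = 0.2505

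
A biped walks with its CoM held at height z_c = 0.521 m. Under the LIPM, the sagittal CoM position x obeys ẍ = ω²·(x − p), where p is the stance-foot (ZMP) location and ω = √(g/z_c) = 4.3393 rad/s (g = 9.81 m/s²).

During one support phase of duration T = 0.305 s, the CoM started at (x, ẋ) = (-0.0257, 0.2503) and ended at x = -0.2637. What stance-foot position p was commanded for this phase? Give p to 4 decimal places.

ωT = 4.3393·0.305 = 1.323486; cosh(ωT) = 2.011351, sinh(ωT) = 1.745145
x(T) = p + (x₀−p)·cosh(ωT) + (ẋ₀/ω)·sinh(ωT) ⇒ p·(1 − cosh) = x(T) − x₀·cosh − (ẋ₀/ω)·sinh
numerator   = -0.2637 − (-0.0257)·2.011351 − (0.2503/4.3393)·1.745145 = -0.312672
denominator = 1 − 2.011351 = -1.011351
p = -0.312672 / -1.011351 = 0.3092

p = 0.3092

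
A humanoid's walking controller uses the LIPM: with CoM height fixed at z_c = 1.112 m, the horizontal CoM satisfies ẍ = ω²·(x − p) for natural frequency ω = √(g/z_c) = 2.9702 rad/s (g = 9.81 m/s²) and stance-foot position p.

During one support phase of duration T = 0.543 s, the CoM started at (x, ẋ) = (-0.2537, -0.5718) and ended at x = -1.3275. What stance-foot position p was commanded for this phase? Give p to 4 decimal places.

p = 0.1257

ωT = 2.9702·0.543 = 1.612819; cosh(ωT) = 2.608129, sinh(ωT) = 2.408804
x(T) = p + (x₀−p)·cosh(ωT) + (ẋ₀/ω)·sinh(ωT) ⇒ p·(1 − cosh) = x(T) − x₀·cosh − (ẋ₀/ω)·sinh
numerator   = -1.3275 − (-0.2537)·2.608129 − (-0.5718/2.9702)·2.408804 = -0.202094
denominator = 1 − 2.608129 = -1.608129
p = -0.202094 / -1.608129 = 0.1257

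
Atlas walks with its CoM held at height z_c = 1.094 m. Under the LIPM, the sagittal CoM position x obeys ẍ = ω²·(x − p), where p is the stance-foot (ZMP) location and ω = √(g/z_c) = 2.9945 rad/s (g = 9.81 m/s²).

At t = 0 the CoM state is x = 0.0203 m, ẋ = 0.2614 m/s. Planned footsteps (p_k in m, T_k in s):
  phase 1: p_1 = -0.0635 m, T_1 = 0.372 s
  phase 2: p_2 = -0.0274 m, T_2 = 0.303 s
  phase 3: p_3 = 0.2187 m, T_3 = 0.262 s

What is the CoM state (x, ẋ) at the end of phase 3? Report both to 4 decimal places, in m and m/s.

x = 1.2065, ẋ = 3.3148

phase 1: p=-0.0635, T=0.372, ωT=1.113954, cosh=1.687319, sinh=1.359061; start (x,ẋ)=(0.020300, 0.261400) → end (x,ẋ)=(0.196534, 0.782107)
phase 2: p=-0.0274, T=0.303, ωT=0.907333, cosh=1.440653, sinh=1.037054; start (x,ẋ)=(0.196534, 0.782107) → end (x,ẋ)=(0.566071, 1.822163)
phase 3: p=0.2187, T=0.262, ωT=0.784559, cosh=1.323881, sinh=0.867560; start (x,ẋ)=(0.566071, 1.822163) → end (x,ẋ)=(1.206490, 3.314763)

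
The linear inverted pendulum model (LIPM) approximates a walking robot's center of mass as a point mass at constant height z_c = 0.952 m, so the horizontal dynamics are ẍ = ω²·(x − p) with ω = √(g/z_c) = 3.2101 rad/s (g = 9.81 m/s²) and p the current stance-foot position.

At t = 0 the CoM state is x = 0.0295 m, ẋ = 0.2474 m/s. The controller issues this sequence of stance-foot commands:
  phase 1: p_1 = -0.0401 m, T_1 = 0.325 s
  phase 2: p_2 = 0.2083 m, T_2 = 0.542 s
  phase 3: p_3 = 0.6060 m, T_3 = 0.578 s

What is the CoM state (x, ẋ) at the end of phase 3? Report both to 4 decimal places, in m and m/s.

phase 1: p=-0.0401, T=0.325, ωT=1.043283, cosh=1.595408, sinh=1.243111; start (x,ẋ)=(0.029500, 0.247400) → end (x,ẋ)=(0.166746, 0.672444)
phase 2: p=0.2083, T=0.542, ωT=1.739874, cosh=2.936085, sinh=2.760542; start (x,ẋ)=(0.166746, 0.672444) → end (x,ẋ)=(0.664565, 1.606116)
phase 3: p=0.6060, T=0.578, ωT=1.855438, cosh=3.275441, sinh=3.119056; start (x,ẋ)=(0.664565, 1.606116) → end (x,ẋ)=(2.358391, 5.847122)

x = 2.3584, ẋ = 5.8471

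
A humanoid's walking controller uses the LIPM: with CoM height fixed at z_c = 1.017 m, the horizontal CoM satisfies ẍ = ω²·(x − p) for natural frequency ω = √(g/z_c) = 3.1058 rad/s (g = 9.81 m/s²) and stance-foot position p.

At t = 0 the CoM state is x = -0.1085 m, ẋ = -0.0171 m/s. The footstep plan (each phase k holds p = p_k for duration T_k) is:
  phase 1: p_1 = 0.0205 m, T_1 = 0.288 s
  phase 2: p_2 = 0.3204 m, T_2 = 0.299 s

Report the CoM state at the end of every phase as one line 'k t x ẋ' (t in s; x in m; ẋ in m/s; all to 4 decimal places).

1 0.2880 -0.1692 -0.4325
2 0.5870 -0.5447 -2.2569

phase 1: p=0.0205, T=0.288, ωT=0.894470, cosh=1.427432, sinh=1.018608; start (x,ẋ)=(-0.108500, -0.017100) → end (x,ẋ)=(-0.169247, -0.432513)
phase 2: p=0.3204, T=0.299, ωT=0.928634, cosh=1.463071, sinh=1.067978; start (x,ẋ)=(-0.169247, -0.432513) → end (x,ẋ)=(-0.544715, -2.256920)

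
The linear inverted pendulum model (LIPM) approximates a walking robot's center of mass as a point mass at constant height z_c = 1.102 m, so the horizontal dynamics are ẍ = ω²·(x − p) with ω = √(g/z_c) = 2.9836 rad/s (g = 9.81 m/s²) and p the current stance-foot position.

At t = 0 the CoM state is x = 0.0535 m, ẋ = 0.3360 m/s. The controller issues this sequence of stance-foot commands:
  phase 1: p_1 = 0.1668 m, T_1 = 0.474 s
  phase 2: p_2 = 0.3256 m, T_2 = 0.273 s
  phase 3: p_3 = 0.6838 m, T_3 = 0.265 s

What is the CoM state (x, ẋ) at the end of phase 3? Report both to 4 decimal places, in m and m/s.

x = -0.2161, ẋ = -2.0721

phase 1: p=0.1668, T=0.474, ωT=1.414226, cosh=2.178208, sinh=1.935095; start (x,ẋ)=(0.053500, 0.336000) → end (x,ẋ)=(0.137931, 0.077735)
phase 2: p=0.3256, T=0.273, ωT=0.814523, cosh=1.350474, sinh=0.907624; start (x,ẋ)=(0.137931, 0.077735) → end (x,ẋ)=(0.095805, -0.403226)
phase 3: p=0.6838, T=0.265, ωT=0.790654, cosh=1.329193, sinh=0.875645; start (x,ẋ)=(0.095805, -0.403226) → end (x,ẋ)=(-0.216100, -2.072146)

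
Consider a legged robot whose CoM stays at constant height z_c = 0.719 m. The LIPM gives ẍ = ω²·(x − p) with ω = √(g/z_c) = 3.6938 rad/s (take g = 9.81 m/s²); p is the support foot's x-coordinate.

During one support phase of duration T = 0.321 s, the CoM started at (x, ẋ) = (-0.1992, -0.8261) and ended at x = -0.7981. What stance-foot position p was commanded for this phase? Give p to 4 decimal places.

ωT = 3.6938·0.321 = 1.185710; cosh(ωT) = 1.789269, sinh(ωT) = 1.483740
x(T) = p + (x₀−p)·cosh(ωT) + (ẋ₀/ω)·sinh(ωT) ⇒ p·(1 − cosh) = x(T) − x₀·cosh − (ẋ₀/ω)·sinh
numerator   = -0.7981 − (-0.1992)·1.789269 − (-0.8261/3.6938)·1.483740 = -0.109847
denominator = 1 − 1.789269 = -0.789269
p = -0.109847 / -0.789269 = 0.1392

p = 0.1392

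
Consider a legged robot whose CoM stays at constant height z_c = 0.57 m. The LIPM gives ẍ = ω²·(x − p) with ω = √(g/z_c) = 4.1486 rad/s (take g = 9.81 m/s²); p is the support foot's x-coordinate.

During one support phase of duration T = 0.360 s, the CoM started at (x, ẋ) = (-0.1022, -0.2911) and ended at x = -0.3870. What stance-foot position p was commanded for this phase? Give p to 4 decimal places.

p = -0.0003

ωT = 4.1486·0.360 = 1.493496; cosh(ωT) = 2.338610, sinh(ωT) = 2.114024
x(T) = p + (x₀−p)·cosh(ωT) + (ẋ₀/ω)·sinh(ωT) ⇒ p·(1 − cosh) = x(T) − x₀·cosh − (ẋ₀/ω)·sinh
numerator   = -0.3870 − (-0.1022)·2.338610 − (-0.2911/4.1486)·2.114024 = 0.000343
denominator = 1 − 2.338610 = -1.338610
p = 0.000343 / -1.338610 = -0.0003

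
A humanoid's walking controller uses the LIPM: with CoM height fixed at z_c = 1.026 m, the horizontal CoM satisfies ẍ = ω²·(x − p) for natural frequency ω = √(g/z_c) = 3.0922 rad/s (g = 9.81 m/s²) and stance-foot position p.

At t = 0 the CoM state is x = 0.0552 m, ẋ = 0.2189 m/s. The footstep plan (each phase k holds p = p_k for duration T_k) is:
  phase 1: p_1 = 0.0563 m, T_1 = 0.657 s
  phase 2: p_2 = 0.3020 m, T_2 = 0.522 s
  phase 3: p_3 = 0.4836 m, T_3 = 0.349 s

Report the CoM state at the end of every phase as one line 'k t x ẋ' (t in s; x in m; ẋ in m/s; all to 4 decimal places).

phase 1: p=0.0563, T=0.657, ωT=2.031575, cosh=3.878610, sinh=3.747481; start (x,ẋ)=(0.055200, 0.218900) → end (x,ẋ)=(0.317322, 0.836281)
phase 2: p=0.3020, T=0.522, ωT=1.614128, cosh=2.611286, sinh=2.412222; start (x,ẋ)=(0.317322, 0.836281) → end (x,ẋ)=(0.994391, 2.298053)
phase 3: p=0.4836, T=0.349, ωT=1.079178, cosh=1.641067, sinh=1.301192; start (x,ẋ)=(0.994391, 2.298053) → end (x,ẋ)=(2.288859, 5.826450)

1 0.6570 0.3173 0.8363
2 1.1790 0.9944 2.2981
3 1.5280 2.2889 5.8265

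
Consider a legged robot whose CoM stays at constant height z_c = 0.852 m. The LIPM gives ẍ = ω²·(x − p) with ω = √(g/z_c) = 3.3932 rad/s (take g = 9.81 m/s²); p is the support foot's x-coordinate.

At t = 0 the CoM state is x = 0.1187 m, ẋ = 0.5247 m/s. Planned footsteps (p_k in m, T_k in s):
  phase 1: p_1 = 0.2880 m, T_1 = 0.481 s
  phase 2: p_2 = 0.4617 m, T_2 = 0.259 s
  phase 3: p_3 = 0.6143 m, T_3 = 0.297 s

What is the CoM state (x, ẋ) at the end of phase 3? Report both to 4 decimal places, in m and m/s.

x = -0.4609, ẋ = -3.3376

phase 1: p=0.2880, T=0.481, ωT=1.632129, cosh=2.655133, sinh=2.459620; start (x,ẋ)=(0.118700, 0.524700) → end (x,ẋ)=(0.218824, -0.019827)
phase 2: p=0.4617, T=0.259, ωT=0.878839, cosh=1.411683, sinh=0.996418; start (x,ẋ)=(0.218824, -0.019827) → end (x,ẋ)=(0.113014, -0.849164)
phase 3: p=0.6143, T=0.297, ωT=1.007780, cosh=1.552271, sinh=1.187243; start (x,ẋ)=(0.113014, -0.849164) → end (x,ẋ)=(-0.460945, -3.337591)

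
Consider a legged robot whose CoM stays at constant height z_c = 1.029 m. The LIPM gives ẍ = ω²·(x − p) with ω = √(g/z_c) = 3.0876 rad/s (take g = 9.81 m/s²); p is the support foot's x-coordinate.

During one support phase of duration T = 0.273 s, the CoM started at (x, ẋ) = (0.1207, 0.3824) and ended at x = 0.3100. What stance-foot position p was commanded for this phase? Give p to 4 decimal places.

ωT = 3.0876·0.273 = 0.842915; cosh(ωT) = 1.376791, sinh(ωT) = 0.946337
x(T) = p + (x₀−p)·cosh(ωT) + (ẋ₀/ω)·sinh(ωT) ⇒ p·(1 − cosh) = x(T) − x₀·cosh − (ẋ₀/ω)·sinh
numerator   = 0.3100 − (0.1207)·1.376791 − (0.3824/3.0876)·0.946337 = 0.026617
denominator = 1 − 1.376791 = -0.376791
p = 0.026617 / -0.376791 = -0.0706

p = -0.0706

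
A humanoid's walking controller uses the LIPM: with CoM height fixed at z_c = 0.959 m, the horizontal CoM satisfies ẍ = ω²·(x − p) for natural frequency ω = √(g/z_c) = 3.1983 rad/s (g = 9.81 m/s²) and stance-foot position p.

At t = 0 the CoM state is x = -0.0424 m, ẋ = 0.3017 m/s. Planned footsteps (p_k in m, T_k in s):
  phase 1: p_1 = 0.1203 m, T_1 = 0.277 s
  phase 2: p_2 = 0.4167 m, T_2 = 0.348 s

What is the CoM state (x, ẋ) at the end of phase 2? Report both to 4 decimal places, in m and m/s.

phase 1: p=0.1203, T=0.277, ωT=0.885929, cosh=1.418784, sinh=1.006453; start (x,ẋ)=(-0.042400, 0.301700) → end (x,ẋ)=(-0.015596, -0.095674)
phase 2: p=0.4167, T=0.348, ωT=1.113008, cosh=1.686035, sinh=1.357466; start (x,ẋ)=(-0.015596, -0.095674) → end (x,ẋ)=(-0.352774, -2.038159)

x = -0.3528, ẋ = -2.0382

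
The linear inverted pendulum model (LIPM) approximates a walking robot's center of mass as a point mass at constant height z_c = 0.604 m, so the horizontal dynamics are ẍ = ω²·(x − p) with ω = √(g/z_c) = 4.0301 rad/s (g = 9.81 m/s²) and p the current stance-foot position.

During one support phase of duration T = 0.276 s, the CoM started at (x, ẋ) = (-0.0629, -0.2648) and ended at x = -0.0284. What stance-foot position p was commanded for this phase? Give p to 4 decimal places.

p = -0.2433

ωT = 4.0301·0.276 = 1.112308; cosh(ωT) = 1.685084, sinh(ωT) = 1.356285
x(T) = p + (x₀−p)·cosh(ωT) + (ẋ₀/ω)·sinh(ωT) ⇒ p·(1 − cosh) = x(T) − x₀·cosh − (ẋ₀/ω)·sinh
numerator   = -0.0284 − (-0.0629)·1.685084 − (-0.2648/4.0301)·1.356285 = 0.166707
denominator = 1 − 1.685084 = -0.685084
p = 0.166707 / -0.685084 = -0.2433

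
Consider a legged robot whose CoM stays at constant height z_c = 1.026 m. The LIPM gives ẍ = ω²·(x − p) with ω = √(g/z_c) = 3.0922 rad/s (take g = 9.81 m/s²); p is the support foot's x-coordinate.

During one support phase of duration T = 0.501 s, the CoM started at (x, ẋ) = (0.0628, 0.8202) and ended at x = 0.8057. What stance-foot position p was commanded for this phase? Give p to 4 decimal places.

ωT = 3.0922·0.501 = 1.549192; cosh(ωT) = 2.460043, sinh(ωT) = 2.247623
x(T) = p + (x₀−p)·cosh(ωT) + (ẋ₀/ω)·sinh(ωT) ⇒ p·(1 − cosh) = x(T) − x₀·cosh − (ẋ₀/ω)·sinh
numerator   = 0.8057 − (0.0628)·2.460043 − (0.8202/3.0922)·2.247623 = 0.055032
denominator = 1 − 2.460043 = -1.460043
p = 0.055032 / -1.460043 = -0.0377

p = -0.0377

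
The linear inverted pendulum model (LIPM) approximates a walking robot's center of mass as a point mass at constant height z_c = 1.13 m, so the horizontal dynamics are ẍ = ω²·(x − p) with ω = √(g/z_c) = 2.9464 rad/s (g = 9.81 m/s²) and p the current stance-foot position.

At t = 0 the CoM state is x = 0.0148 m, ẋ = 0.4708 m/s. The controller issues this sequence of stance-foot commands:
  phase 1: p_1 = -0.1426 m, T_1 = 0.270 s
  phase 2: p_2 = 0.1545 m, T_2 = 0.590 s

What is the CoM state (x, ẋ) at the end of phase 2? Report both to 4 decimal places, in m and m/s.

phase 1: p=-0.1426, T=0.270, ωT=0.795528, cosh=1.333477, sinh=0.882134; start (x,ẋ)=(0.014800, 0.470800) → end (x,ẋ)=(0.208244, 1.036902)
phase 2: p=0.1545, T=0.590, ωT=1.738376, cosh=2.931952, sinh=2.756146; start (x,ẋ)=(0.208244, 1.036902) → end (x,ẋ)=(1.282022, 3.476585)

x = 1.2820, ẋ = 3.4766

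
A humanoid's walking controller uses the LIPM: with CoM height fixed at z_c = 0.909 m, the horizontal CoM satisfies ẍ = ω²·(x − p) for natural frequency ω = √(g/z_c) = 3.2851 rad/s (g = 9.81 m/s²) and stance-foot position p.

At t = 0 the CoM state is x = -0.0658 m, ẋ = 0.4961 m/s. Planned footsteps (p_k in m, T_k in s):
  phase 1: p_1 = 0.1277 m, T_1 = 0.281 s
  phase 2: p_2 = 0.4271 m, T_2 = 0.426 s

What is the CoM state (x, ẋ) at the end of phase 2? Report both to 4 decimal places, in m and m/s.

phase 1: p=0.1277, T=0.281, ωT=0.923113, cosh=1.457197, sinh=1.059917; start (x,ẋ)=(-0.065800, 0.496100) → end (x,ẋ)=(0.005796, 0.049162)
phase 2: p=0.4271, T=0.426, ωT=1.399453, cosh=2.149856, sinh=1.903124; start (x,ẋ)=(0.005796, 0.049162) → end (x,ẋ)=(-0.450163, -2.528284)

x = -0.4502, ẋ = -2.5283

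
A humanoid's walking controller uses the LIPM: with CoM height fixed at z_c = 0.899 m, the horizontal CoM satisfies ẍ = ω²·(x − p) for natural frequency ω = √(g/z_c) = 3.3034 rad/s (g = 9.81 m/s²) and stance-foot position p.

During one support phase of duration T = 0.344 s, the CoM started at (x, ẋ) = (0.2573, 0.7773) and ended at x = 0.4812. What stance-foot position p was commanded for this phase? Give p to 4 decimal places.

p = 0.4033

ωT = 3.3034·0.344 = 1.136370; cosh(ωT) = 1.718210, sinh(ωT) = 1.397228
x(T) = p + (x₀−p)·cosh(ωT) + (ẋ₀/ω)·sinh(ωT) ⇒ p·(1 − cosh) = x(T) − x₀·cosh − (ẋ₀/ω)·sinh
numerator   = 0.4812 − (0.2573)·1.718210 − (0.7773/3.3034)·1.397228 = -0.289667
denominator = 1 − 1.718210 = -0.718210
p = -0.289667 / -0.718210 = 0.4033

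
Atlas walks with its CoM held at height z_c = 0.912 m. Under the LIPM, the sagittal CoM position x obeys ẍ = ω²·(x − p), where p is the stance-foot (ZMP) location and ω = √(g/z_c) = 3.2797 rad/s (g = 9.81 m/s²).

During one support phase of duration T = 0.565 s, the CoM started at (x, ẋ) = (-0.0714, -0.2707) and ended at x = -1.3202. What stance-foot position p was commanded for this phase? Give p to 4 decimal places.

p = 0.3660

ωT = 3.2797·0.565 = 1.853030; cosh(ωT) = 3.267942, sinh(ωT) = 3.111180
x(T) = p + (x₀−p)·cosh(ωT) + (ẋ₀/ω)·sinh(ωT) ⇒ p·(1 − cosh) = x(T) − x₀·cosh − (ẋ₀/ω)·sinh
numerator   = -1.3202 − (-0.0714)·3.267942 − (-0.2707/3.2797)·3.111180 = -0.830078
denominator = 1 − 3.267942 = -2.267942
p = -0.830078 / -2.267942 = 0.3660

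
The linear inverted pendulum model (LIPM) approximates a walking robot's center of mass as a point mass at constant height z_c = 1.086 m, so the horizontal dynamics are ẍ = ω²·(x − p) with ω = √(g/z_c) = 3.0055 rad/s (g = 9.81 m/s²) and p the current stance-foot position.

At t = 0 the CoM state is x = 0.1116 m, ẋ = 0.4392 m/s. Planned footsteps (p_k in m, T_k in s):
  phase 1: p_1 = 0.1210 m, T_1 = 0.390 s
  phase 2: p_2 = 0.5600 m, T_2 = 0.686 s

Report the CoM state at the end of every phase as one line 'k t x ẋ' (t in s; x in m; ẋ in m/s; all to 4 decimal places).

phase 1: p=0.1210, T=0.390, ωT=1.172145, cosh=1.769307, sinh=1.459605; start (x,ẋ)=(0.111600, 0.439200) → end (x,ẋ)=(0.317664, 0.735843)
phase 2: p=0.5600, T=0.686, ωT=2.061773, cosh=3.993561, sinh=3.866332; start (x,ẋ)=(0.317664, 0.735843) → end (x,ẋ)=(0.538818, 0.122622)

1 0.3900 0.3177 0.7358
2 1.0760 0.5388 0.1226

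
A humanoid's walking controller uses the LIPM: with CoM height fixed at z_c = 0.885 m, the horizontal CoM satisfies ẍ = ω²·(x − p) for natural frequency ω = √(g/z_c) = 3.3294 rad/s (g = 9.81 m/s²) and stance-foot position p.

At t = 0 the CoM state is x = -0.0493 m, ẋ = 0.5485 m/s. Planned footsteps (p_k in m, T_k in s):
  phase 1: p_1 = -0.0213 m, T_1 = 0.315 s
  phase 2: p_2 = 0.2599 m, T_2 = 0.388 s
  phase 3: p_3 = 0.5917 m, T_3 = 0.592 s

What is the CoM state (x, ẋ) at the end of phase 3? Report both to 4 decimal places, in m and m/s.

phase 1: p=-0.0213, T=0.315, ωT=1.048761, cosh=1.602242, sinh=1.251871; start (x,ẋ)=(-0.049300, 0.548500) → end (x,ẋ)=(0.140076, 0.762126)
phase 2: p=0.2599, T=0.388, ωT=1.291807, cosh=1.957066, sinh=1.682292; start (x,ẋ)=(0.140076, 0.762126) → end (x,ẋ)=(0.410486, 0.820394)
phase 3: p=0.5917, T=0.592, ωT=1.971005, cosh=3.658601, sinh=3.519284; start (x,ẋ)=(0.410486, 0.820394) → end (x,ẋ)=(0.795895, 0.878196)

x = 0.7959, ẋ = 0.8782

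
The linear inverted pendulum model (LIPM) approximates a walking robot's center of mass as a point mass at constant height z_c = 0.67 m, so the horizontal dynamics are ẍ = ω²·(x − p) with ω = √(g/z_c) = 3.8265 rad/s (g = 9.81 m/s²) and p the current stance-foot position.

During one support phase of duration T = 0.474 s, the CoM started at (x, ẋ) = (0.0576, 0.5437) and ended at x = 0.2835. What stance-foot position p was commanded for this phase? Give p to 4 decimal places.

ωT = 3.8265·0.474 = 1.813761; cosh(ωT) = 3.148256, sinh(ωT) = 2.985216
x(T) = p + (x₀−p)·cosh(ωT) + (ẋ₀/ω)·sinh(ωT) ⇒ p·(1 − cosh) = x(T) − x₀·cosh − (ẋ₀/ω)·sinh
numerator   = 0.2835 − (0.0576)·3.148256 − (0.5437/3.8265)·2.985216 = -0.322003
denominator = 1 − 3.148256 = -2.148256
p = -0.322003 / -2.148256 = 0.1499

p = 0.1499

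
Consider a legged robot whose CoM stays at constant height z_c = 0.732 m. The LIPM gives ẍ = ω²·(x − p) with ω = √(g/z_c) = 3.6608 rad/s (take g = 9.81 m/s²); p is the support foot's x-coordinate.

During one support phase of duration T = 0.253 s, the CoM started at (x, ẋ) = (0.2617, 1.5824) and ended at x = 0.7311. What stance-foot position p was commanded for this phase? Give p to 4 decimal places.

ωT = 3.6608·0.253 = 0.926182; cosh(ωT) = 1.460457, sinh(ωT) = 1.064395
x(T) = p + (x₀−p)·cosh(ωT) + (ẋ₀/ω)·sinh(ωT) ⇒ p·(1 − cosh) = x(T) − x₀·cosh − (ẋ₀/ω)·sinh
numerator   = 0.7311 − (0.2617)·1.460457 − (1.5824/3.6608)·1.064395 = -0.111192
denominator = 1 − 1.460457 = -0.460457
p = -0.111192 / -0.460457 = 0.2415

p = 0.2415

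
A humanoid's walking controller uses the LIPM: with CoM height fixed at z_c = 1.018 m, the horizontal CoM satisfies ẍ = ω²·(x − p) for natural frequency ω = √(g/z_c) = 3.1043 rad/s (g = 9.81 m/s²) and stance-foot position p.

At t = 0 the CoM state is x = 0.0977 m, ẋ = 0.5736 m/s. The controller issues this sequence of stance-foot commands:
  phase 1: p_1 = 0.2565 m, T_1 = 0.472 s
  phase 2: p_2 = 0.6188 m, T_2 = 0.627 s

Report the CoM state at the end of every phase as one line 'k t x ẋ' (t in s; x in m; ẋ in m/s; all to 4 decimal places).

phase 1: p=0.2565, T=0.472, ωT=1.465230, cosh=2.279781, sinh=2.048756; start (x,ẋ)=(0.097700, 0.573600) → end (x,ẋ)=(0.273032, 0.297722)
phase 2: p=0.6188, T=0.627, ωT=1.946396, cosh=3.573095, sinh=3.430307; start (x,ẋ)=(0.273032, 0.297722) → end (x,ẋ)=(-0.287675, -2.618196)

1 0.4720 0.2730 0.2977
2 1.0990 -0.2877 -2.6182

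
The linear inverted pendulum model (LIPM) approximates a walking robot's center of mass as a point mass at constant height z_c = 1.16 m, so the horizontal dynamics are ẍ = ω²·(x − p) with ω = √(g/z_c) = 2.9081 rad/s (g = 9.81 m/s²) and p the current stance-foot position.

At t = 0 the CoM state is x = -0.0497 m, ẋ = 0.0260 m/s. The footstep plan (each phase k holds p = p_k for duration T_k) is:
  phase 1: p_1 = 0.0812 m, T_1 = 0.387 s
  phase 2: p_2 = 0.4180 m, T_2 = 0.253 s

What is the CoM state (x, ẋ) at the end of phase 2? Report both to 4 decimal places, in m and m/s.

x = -0.4172, ẋ = -1.8963

phase 1: p=0.0812, T=0.387, ωT=1.125435, cosh=1.703034, sinh=1.378522; start (x,ẋ)=(-0.049700, 0.026000) → end (x,ẋ)=(-0.129402, -0.480484)
phase 2: p=0.4180, T=0.253, ωT=0.735749, cosh=1.283096, sinh=0.803949; start (x,ẋ)=(-0.129402, -0.480484) → end (x,ẋ)=(-0.417200, -1.896314)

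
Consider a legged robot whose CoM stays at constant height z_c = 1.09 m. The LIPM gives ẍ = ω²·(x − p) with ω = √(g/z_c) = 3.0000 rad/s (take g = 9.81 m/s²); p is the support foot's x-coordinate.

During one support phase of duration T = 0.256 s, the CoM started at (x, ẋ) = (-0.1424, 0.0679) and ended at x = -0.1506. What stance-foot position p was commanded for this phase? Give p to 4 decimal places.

ωT = 3.0000·0.256 = 0.768000; cosh(ωT) = 1.309696, sinh(ωT) = 0.845756
x(T) = p + (x₀−p)·cosh(ωT) + (ẋ₀/ω)·sinh(ωT) ⇒ p·(1 − cosh) = x(T) − x₀·cosh − (ẋ₀/ω)·sinh
numerator   = -0.1506 − (-0.1424)·1.309696 − (0.0679/3.0000)·0.845756 = 0.016758
denominator = 1 − 1.309696 = -0.309696
p = 0.016758 / -0.309696 = -0.0541

p = -0.0541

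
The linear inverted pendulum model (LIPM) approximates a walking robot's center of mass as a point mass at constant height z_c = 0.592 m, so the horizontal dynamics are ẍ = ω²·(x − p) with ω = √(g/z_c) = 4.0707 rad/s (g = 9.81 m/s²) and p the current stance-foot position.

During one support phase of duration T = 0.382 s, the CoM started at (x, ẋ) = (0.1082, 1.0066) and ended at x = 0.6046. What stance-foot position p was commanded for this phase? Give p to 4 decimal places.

p = 0.1509

ωT = 4.0707·0.382 = 1.555007; cosh(ωT) = 2.473155, sinh(ωT) = 2.261967
x(T) = p + (x₀−p)·cosh(ωT) + (ẋ₀/ω)·sinh(ωT) ⇒ p·(1 − cosh) = x(T) − x₀·cosh − (ẋ₀/ω)·sinh
numerator   = 0.6046 − (0.1082)·2.473155 − (1.0066/4.0707)·2.261967 = -0.222333
denominator = 1 − 2.473155 = -1.473155
p = -0.222333 / -1.473155 = 0.1509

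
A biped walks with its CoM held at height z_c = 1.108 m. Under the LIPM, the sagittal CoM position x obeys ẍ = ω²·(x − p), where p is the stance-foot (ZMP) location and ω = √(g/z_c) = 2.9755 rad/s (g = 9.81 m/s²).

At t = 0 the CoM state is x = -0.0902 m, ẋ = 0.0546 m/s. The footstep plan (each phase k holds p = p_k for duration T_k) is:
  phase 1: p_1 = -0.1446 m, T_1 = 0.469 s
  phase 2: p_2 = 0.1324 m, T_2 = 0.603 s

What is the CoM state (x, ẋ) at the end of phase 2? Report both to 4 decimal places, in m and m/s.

x = 0.1603, ẋ = 0.2157

phase 1: p=-0.1446, T=0.469, ωT=1.395509, cosh=2.142369, sinh=1.894662; start (x,ẋ)=(-0.090200, 0.054600) → end (x,ẋ)=(0.006712, 0.423657)
phase 2: p=0.1324, T=0.603, ωT=1.794226, cosh=3.090538, sinh=2.924282; start (x,ẋ)=(0.006712, 0.423657) → end (x,ẋ)=(0.160320, 0.215688)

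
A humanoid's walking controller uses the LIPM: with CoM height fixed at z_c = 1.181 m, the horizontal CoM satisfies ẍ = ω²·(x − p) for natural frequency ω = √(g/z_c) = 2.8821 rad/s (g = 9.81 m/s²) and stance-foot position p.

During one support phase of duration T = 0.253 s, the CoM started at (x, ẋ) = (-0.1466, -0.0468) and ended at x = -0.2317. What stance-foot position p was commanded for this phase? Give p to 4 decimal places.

ωT = 2.8821·0.253 = 0.729171; cosh(ωT) = 1.277835, sinh(ωT) = 0.795527
x(T) = p + (x₀−p)·cosh(ωT) + (ẋ₀/ω)·sinh(ωT) ⇒ p·(1 − cosh) = x(T) − x₀·cosh − (ẋ₀/ω)·sinh
numerator   = -0.2317 − (-0.1466)·1.277835 − (-0.0468/2.8821)·0.795527 = -0.031451
denominator = 1 − 1.277835 = -0.277835
p = -0.031451 / -0.277835 = 0.1132

p = 0.1132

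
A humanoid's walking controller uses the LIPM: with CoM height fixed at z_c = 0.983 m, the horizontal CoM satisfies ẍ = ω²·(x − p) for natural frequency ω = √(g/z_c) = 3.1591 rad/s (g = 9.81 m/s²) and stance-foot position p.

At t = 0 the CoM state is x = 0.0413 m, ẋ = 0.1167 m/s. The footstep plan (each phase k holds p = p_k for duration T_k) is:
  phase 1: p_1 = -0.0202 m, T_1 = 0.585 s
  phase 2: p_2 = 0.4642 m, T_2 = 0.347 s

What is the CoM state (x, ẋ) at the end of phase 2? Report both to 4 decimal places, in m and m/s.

phase 1: p=-0.0202, T=0.585, ωT=1.848073, cosh=3.252560, sinh=3.095019; start (x,ẋ)=(0.041300, 0.116700) → end (x,ẋ)=(0.294165, 0.980888)
phase 2: p=0.4642, T=0.347, ωT=1.096208, cosh=1.663465, sinh=1.329330; start (x,ẋ)=(0.294165, 0.980888) → end (x,ẋ)=(0.594105, 0.917616)

x = 0.5941, ẋ = 0.9176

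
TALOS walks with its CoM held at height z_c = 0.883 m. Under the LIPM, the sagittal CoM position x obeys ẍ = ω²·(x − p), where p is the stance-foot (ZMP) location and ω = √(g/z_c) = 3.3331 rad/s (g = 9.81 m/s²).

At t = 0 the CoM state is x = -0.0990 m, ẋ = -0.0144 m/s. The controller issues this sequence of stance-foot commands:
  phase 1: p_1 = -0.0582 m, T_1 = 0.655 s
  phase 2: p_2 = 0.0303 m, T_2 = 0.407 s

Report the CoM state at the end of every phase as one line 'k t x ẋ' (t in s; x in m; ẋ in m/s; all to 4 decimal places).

phase 1: p=-0.0582, T=0.655, ωT=2.183181, cosh=4.493585, sinh=4.380902; start (x,ẋ)=(-0.099000, -0.014400) → end (x,ẋ)=(-0.260465, -0.660469)
phase 2: p=0.0303, T=0.407, ωT=1.356572, cosh=2.070201, sinh=1.812658; start (x,ẋ)=(-0.260465, -0.660469) → end (x,ẋ)=(-0.930828, -3.124039)

1 0.6550 -0.2605 -0.6605
2 1.0620 -0.9308 -3.1240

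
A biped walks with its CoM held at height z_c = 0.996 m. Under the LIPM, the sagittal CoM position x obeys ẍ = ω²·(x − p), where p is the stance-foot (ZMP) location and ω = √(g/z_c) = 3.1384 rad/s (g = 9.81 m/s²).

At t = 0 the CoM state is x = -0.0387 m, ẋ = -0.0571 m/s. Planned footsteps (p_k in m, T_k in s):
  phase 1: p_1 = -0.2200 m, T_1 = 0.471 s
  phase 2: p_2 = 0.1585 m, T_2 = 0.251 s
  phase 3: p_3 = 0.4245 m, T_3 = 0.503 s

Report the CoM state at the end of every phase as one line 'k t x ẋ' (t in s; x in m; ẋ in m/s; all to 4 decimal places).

phase 1: p=-0.2200, T=0.471, ωT=1.478186, cosh=2.306518, sinh=2.078467; start (x,ẋ)=(-0.038700, -0.057100) → end (x,ẋ)=(0.160356, 1.050929)
phase 2: p=0.1585, T=0.251, ωT=0.787738, cosh=1.326646, sinh=0.871773; start (x,ẋ)=(0.160356, 1.050929) → end (x,ẋ)=(0.452886, 1.399289)
phase 3: p=0.4245, T=0.503, ωT=1.578615, cosh=2.527249, sinh=2.320988; start (x,ẋ)=(0.452886, 1.399289) → end (x,ẋ)=(1.531075, 3.743118)

1 0.4710 0.1604 1.0509
2 0.7220 0.4529 1.3993
3 1.2250 1.5311 3.7431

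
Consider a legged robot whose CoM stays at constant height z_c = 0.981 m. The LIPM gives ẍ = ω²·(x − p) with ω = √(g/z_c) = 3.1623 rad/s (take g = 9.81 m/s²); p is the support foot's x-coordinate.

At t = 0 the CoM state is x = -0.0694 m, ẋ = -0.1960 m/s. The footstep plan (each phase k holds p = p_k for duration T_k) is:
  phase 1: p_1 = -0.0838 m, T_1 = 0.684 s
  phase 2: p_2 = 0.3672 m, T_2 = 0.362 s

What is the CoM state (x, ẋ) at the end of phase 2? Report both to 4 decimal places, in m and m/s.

phase 1: p=-0.0838, T=0.684, ωT=2.163013, cosh=4.406142, sinh=4.291163; start (x,ẋ)=(-0.069400, -0.196000) → end (x,ẋ)=(-0.286319, -0.668197)
phase 2: p=0.3672, T=0.362, ωT=1.144753, cosh=1.729983, sinh=1.411681; start (x,ẋ)=(-0.286319, -0.668197) → end (x,ẋ)=(-1.061666, -4.073380)

x = -1.0617, ẋ = -4.0734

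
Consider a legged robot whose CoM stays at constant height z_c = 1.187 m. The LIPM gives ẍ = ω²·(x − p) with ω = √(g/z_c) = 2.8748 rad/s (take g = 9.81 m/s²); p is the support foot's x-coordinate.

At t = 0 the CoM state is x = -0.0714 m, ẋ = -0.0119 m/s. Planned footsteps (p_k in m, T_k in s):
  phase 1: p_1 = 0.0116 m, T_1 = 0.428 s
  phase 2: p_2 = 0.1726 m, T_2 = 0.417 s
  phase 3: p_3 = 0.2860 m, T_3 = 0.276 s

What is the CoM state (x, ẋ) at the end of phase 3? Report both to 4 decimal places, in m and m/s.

x = -1.5611, ẋ = -5.0906

phase 1: p=0.0116, T=0.428, ωT=1.230414, cosh=1.857410, sinh=1.565238; start (x,ẋ)=(-0.071400, -0.011900) → end (x,ẋ)=(-0.149044, -0.395582)
phase 2: p=0.1726, T=0.417, ωT=1.198792, cosh=1.808833, sinh=1.507274; start (x,ẋ)=(-0.149044, -0.395582) → end (x,ẋ)=(-0.616607, -2.109262)
phase 3: p=0.2860, T=0.276, ωT=0.793445, cosh=1.331642, sinh=0.879358; start (x,ẋ)=(-0.616607, -2.109262) → end (x,ẋ)=(-1.561140, -5.090552)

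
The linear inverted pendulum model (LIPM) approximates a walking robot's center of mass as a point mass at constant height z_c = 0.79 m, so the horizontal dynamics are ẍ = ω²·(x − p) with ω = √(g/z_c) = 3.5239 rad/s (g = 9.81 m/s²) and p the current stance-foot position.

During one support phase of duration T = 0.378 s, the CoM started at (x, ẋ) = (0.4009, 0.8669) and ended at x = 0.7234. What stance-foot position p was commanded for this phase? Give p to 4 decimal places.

ωT = 3.5239·0.378 = 1.332034; cosh(ωT) = 2.026341, sinh(ωT) = 1.762401
x(T) = p + (x₀−p)·cosh(ωT) + (ẋ₀/ω)·sinh(ωT) ⇒ p·(1 − cosh) = x(T) − x₀·cosh − (ẋ₀/ω)·sinh
numerator   = 0.7234 − (0.4009)·2.026341 − (0.8669/3.5239)·1.762401 = -0.522521
denominator = 1 − 2.026341 = -1.026341
p = -0.522521 / -1.026341 = 0.5091

p = 0.5091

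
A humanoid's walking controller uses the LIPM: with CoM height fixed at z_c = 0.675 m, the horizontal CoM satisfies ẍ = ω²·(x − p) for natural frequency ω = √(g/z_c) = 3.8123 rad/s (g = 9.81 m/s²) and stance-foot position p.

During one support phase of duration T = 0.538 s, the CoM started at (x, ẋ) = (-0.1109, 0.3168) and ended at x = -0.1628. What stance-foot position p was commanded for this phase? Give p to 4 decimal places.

p = 0.0143

ωT = 3.8123·0.538 = 2.051017; cosh(ωT) = 3.952206, sinh(ωT) = 3.823602
x(T) = p + (x₀−p)·cosh(ωT) + (ẋ₀/ω)·sinh(ωT) ⇒ p·(1 − cosh) = x(T) − x₀·cosh − (ẋ₀/ω)·sinh
numerator   = -0.1628 − (-0.1109)·3.952206 − (0.3168/3.8123)·3.823602 = -0.042240
denominator = 1 − 3.952206 = -2.952206
p = -0.042240 / -2.952206 = 0.0143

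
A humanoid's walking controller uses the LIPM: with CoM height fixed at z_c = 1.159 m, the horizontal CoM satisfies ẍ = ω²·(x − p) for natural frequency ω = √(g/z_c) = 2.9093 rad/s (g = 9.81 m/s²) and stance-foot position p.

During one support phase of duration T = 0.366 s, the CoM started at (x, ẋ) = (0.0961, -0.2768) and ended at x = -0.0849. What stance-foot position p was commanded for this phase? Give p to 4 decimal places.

p = 0.1916

ωT = 2.9093·0.366 = 1.064804; cosh(ωT) = 1.622533, sinh(ωT) = 1.277737
x(T) = p + (x₀−p)·cosh(ωT) + (ẋ₀/ω)·sinh(ωT) ⇒ p·(1 − cosh) = x(T) − x₀·cosh − (ẋ₀/ω)·sinh
numerator   = -0.0849 − (0.0961)·1.622533 − (-0.2768/2.9093)·1.277737 = -0.119257
denominator = 1 − 1.622533 = -0.622533
p = -0.119257 / -0.622533 = 0.1916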